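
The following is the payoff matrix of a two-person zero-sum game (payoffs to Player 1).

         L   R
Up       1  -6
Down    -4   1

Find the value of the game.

Row minima: Up → -6, Down → -4; maximin = -4.
Column maxima: L → 1, R → 1; minimax = 1.
-4 ≠ 1, so there is no saddle point; optimal play is mixed.
Let Player 1 play Up with probability p. Expected payoff against L: 1p + (-4)(1−p) = 5p − 4; against R: (-6)p + 1(1−p) = −7p + 1.
Setting these equal: 5p − 4 = −7p + 1 ⇒ 12p = 5 ⇒ p = 5/12, and the value is (5)·(5/12) − 4 = -23/12.
For Player 2: with q = P(L), equating Up's and Down's payoffs gives 7q − 6 = −5q + 1 ⇒ q = 7/12.

-23/12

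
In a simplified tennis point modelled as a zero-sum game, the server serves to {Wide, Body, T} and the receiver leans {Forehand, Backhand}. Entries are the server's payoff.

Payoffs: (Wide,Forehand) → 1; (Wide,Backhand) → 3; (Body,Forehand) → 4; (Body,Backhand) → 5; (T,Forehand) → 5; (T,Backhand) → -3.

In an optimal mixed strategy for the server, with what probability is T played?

Row minima: Wide → 1, Body → 4, T → -3; maximin = 4.
Column maxima: Forehand → 5, Backhand → 5; minimax = 5.
4 ≠ 5, so there is no saddle point; optimal play is mixed.
Wide is strictly dominated by Body, so the server never plays it.
On the remaining 2×2 (Body, T vs Forehand, Backhand):
Let the server play Body with probability p. Expected payoff against Forehand: 4p + 5(1−p) = −p + 5; against Backhand: 5p + (-3)(1−p) = 8p − 3.
Setting these equal: −p + 5 = 8p − 3 ⇒ −9p = -8 ⇒ p = 8/9, and the value is (-1)·(8/9) + 5 = 37/9.
For the receiver: with q = P(Forehand), equating Body's and T's payoffs gives −q + 5 = 8q − 3 ⇒ q = 8/9.

1/9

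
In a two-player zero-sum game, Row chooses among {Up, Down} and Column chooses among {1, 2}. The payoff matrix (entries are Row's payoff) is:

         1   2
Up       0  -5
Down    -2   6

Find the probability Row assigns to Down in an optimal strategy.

Row minima: Up → -5, Down → -2; maximin = -2.
Column maxima: 1 → 0, 2 → 6; minimax = 0.
-2 ≠ 0, so there is no saddle point; optimal play is mixed.
Let Row play Up with probability p. Expected payoff against 1: 0p + (-2)(1−p) = 2p − 2; against 2: (-5)p + 6(1−p) = −11p + 6.
Setting these equal: 2p − 2 = −11p + 6 ⇒ 13p = 8 ⇒ p = 8/13, and the value is (2)·(8/13) − 2 = -10/13.
For Column: with q = P(1), equating Up's and Down's payoffs gives 5q − 5 = −8q + 6 ⇒ q = 11/13.

5/13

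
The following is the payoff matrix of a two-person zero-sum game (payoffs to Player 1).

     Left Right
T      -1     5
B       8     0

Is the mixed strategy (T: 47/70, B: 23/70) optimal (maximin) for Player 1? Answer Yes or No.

Against Left this mix gives (47/70)·(-1) + (23/70)·8 = 137/70.
Against Right this mix gives (47/70)·5 + (23/70)·0 = 47/14.
Player 2 will play Left, holding Player 1 to 137/70. Shifting weight toward the row that does better against Left would raise this floor (the equalizing mix achieves 20/7 against both Left and Right), so the proposed strategy is not optimal.

No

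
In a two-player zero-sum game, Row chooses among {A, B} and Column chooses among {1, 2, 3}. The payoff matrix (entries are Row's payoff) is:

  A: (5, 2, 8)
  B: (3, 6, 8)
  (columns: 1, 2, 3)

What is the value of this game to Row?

Row minima: A → 2, B → 3; maximin = 3.
Column maxima: 1 → 5, 2 → 6, 3 → 8; minimax = 5.
3 ≠ 5, so there is no saddle point; optimal play is mixed.
3 is strictly dominated by 1 (it gives Row strictly more in every row), so Column never plays it.
On the remaining 2×2 (A, B vs 1, 2):
Let Row play A with probability p. Expected payoff against 1: 5p + 3(1−p) = 2p + 3; against 2: 2p + 6(1−p) = −4p + 6.
Setting these equal: 2p + 3 = −4p + 6 ⇒ 6p = 3 ⇒ p = 1/2, and the value is (2)·(1/2) + 3 = 4.
For Column: with q = P(1), equating A's and B's payoffs gives 3q + 2 = −3q + 6 ⇒ q = 2/3.

4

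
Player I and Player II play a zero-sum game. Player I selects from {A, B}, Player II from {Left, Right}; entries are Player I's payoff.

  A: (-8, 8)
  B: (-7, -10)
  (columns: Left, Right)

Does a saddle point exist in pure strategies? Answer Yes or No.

No

Row minima: A → -8, B → -10; maximin = -8.
Column maxima: Left → -7, Right → 8; minimax = -7.
-8 ≠ -7, so no pure-strategy equilibrium exists.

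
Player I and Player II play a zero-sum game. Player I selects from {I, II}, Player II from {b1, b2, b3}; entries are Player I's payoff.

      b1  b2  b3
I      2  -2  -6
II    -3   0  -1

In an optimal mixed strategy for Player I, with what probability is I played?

Row minima: I → -6, II → -3; maximin = -3.
Column maxima: b1 → 2, b2 → 0, b3 → -1; minimax = -1.
-3 ≠ -1, so there is no saddle point; optimal play is mixed.
b2 is strictly dominated by b3 (it gives Player I strictly more in every row), so Player II never plays it.
On the remaining 2×2 (I, II vs b1, b3):
Let Player I play I with probability p. Expected payoff against b1: 2p + (-3)(1−p) = 5p − 3; against b3: (-6)p + (-1)(1−p) = −5p − 1.
Setting these equal: 5p − 3 = −5p − 1 ⇒ 10p = 2 ⇒ p = 1/5, and the value is (5)·(1/5) − 3 = -2.
For Player II: with q = P(b1), equating I's and II's payoffs gives 8q − 6 = −2q − 1 ⇒ q = 1/2.

1/5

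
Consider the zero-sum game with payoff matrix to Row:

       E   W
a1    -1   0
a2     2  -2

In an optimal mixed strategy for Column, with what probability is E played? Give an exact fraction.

Row minima: a1 → -1, a2 → -2; maximin = -1.
Column maxima: E → 2, W → 0; minimax = 0.
-1 ≠ 0, so there is no saddle point; optimal play is mixed.
Let Row play a1 with probability p. Expected payoff against E: (-1)p + 2(1−p) = −3p + 2; against W: 0p + (-2)(1−p) = 2p − 2.
Setting these equal: −3p + 2 = 2p − 2 ⇒ −5p = -4 ⇒ p = 4/5, and the value is (-3)·(4/5) + 2 = -2/5.
For Column: with q = P(E), equating a1's and a2's payoffs gives −q = 4q − 2 ⇒ q = 2/5.

2/5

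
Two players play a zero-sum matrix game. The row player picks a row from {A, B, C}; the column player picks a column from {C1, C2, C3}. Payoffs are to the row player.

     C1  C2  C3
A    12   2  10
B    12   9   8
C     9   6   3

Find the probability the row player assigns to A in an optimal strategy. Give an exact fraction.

Row minima: A → 2, B → 8, C → 3; maximin = 8.
Column maxima: C1 → 12, C2 → 9, C3 → 10; minimax = 9.
8 ≠ 9, so there is no saddle point; optimal play is mixed.
C is strictly dominated by B, so the row player never plays it.
C1 is strictly dominated by C2 (it gives the row player strictly more in every row), so the column player never plays it.
On the remaining 2×2 (A, B vs C2, C3):
Let the row player play A with probability p. Expected payoff against C2: 2p + 9(1−p) = −7p + 9; against C3: 10p + 8(1−p) = 2p + 8.
Setting these equal: −7p + 9 = 2p + 8 ⇒ −9p = -1 ⇒ p = 1/9, and the value is (-7)·(1/9) + 9 = 74/9.
For the column player: with q = P(C2), equating A's and B's payoffs gives −8q + 10 = q + 8 ⇒ q = 2/9.

1/9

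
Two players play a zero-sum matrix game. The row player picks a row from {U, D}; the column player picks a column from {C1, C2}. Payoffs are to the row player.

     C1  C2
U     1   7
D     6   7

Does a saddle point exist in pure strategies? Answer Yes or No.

Row minima: U → 1, D → 6; maximin = 6.
Column maxima: C1 → 6, C2 → 7; minimax = 6.
maximin = minimax = 6, so a saddle point exists.

Yes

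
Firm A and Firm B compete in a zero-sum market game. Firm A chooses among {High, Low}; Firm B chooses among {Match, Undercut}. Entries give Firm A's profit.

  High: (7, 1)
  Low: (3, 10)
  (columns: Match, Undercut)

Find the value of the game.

67/13

Row minima: High → 1, Low → 3; maximin = 3.
Column maxima: Match → 7, Undercut → 10; minimax = 7.
3 ≠ 7, so there is no saddle point; optimal play is mixed.
Let Firm A play High with probability p. Expected payoff against Match: 7p + 3(1−p) = 4p + 3; against Undercut: 1p + 10(1−p) = −9p + 10.
Setting these equal: 4p + 3 = −9p + 10 ⇒ 13p = 7 ⇒ p = 7/13, and the value is (4)·(7/13) + 3 = 67/13.
For Firm B: with q = P(Match), equating High's and Low's payoffs gives 6q + 1 = −7q + 10 ⇒ q = 9/13.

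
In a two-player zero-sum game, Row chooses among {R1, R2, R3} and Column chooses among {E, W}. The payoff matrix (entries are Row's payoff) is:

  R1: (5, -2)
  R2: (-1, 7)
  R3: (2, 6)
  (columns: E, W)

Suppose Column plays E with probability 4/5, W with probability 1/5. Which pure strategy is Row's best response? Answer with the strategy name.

R1

Expected payoff of R1: (4/5)·5 + (1/5)·(-2) = 18/5.
Expected payoff of R2: (4/5)·(-1) + (1/5)·7 = 3/5.
Expected payoff of R3: (4/5)·2 + (1/5)·6 = 14/5.
The largest is 18/5, so Row's best response is R1.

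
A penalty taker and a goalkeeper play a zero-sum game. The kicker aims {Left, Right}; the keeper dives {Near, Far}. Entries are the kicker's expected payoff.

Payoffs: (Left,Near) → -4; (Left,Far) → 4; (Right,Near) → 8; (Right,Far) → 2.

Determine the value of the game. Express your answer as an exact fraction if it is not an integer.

Row minima: Left → -4, Right → 2; maximin = 2.
Column maxima: Near → 8, Far → 4; minimax = 4.
2 ≠ 4, so there is no saddle point; optimal play is mixed.
Let the kicker play Left with probability p. Expected payoff against Near: (-4)p + 8(1−p) = −12p + 8; against Far: 4p + 2(1−p) = 2p + 2.
Setting these equal: −12p + 8 = 2p + 2 ⇒ −14p = -6 ⇒ p = 3/7, and the value is (-12)·(3/7) + 8 = 20/7.
For the keeper: with q = P(Near), equating Left's and Right's payoffs gives −8q + 4 = 6q + 2 ⇒ q = 1/7.

20/7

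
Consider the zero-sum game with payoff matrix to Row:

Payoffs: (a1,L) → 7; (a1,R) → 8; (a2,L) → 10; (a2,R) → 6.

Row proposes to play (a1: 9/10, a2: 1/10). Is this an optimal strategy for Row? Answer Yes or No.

No

Against L this mix gives (9/10)·7 + (1/10)·10 = 73/10.
Against R this mix gives (9/10)·8 + (1/10)·6 = 39/5.
Column will play L, holding Row to 73/10. Shifting weight toward the row that does better against L would raise this floor (the equalizing mix achieves 38/5 against both L and R), so the proposed strategy is not optimal.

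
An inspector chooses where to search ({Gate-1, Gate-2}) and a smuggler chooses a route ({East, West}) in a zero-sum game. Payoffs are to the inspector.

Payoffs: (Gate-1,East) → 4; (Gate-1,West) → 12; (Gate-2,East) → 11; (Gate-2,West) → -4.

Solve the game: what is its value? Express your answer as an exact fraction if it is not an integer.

148/23

Row minima: Gate-1 → 4, Gate-2 → -4; maximin = 4.
Column maxima: East → 11, West → 12; minimax = 11.
4 ≠ 11, so there is no saddle point; optimal play is mixed.
Let the inspector play Gate-1 with probability p. Expected payoff against East: 4p + 11(1−p) = −7p + 11; against West: 12p + (-4)(1−p) = 16p − 4.
Setting these equal: −7p + 11 = 16p − 4 ⇒ −23p = -15 ⇒ p = 15/23, and the value is (-7)·(15/23) + 11 = 148/23.
For the smuggler: with q = P(East), equating Gate-1's and Gate-2's payoffs gives −8q + 12 = 15q − 4 ⇒ q = 16/23.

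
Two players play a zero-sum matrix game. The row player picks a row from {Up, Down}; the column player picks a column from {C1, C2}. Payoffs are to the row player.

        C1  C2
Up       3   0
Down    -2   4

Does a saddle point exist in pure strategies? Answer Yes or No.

No

Row minima: Up → 0, Down → -2; maximin = 0.
Column maxima: C1 → 3, C2 → 4; minimax = 3.
0 ≠ 3, so no pure-strategy equilibrium exists.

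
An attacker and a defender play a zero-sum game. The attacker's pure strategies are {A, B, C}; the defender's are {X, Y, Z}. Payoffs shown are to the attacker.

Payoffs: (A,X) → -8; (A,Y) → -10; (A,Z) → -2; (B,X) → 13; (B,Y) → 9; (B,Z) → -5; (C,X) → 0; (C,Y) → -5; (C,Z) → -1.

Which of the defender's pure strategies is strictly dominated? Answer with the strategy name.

Y holds the attacker's payoff strictly below X in every row: -10 < -8, 9 < 13, -5 < 0.
So X is strictly dominated for the defender.

X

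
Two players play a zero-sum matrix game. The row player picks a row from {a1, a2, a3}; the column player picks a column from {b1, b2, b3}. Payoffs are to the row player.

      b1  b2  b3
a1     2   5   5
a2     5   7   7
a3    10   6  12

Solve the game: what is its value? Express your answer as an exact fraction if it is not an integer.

Row minima: a1 → 2, a2 → 5, a3 → 6; maximin = 6.
Column maxima: b1 → 10, b2 → 7, b3 → 12; minimax = 7.
6 ≠ 7, so there is no saddle point; optimal play is mixed.
a1 is strictly dominated by a2, so the row player never plays it.
b3 is strictly dominated by b1 (it gives the row player strictly more in every row), so the column player never plays it.
On the remaining 2×2 (a2, a3 vs b1, b2):
Let the row player play a2 with probability p. Expected payoff against b1: 5p + 10(1−p) = −5p + 10; against b2: 7p + 6(1−p) = p + 6.
Setting these equal: −5p + 10 = p + 6 ⇒ −6p = -4 ⇒ p = 2/3, and the value is (-5)·(2/3) + 10 = 20/3.
For the column player: with q = P(b1), equating a2's and a3's payoffs gives −2q + 7 = 4q + 6 ⇒ q = 1/6.

20/3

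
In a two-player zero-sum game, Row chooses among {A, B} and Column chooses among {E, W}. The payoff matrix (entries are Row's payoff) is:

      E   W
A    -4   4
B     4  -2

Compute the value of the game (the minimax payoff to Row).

4/7

Row minima: A → -4, B → -2; maximin = -2.
Column maxima: E → 4, W → 4; minimax = 4.
-2 ≠ 4, so there is no saddle point; optimal play is mixed.
Let Row play A with probability p. Expected payoff against E: (-4)p + 4(1−p) = −8p + 4; against W: 4p + (-2)(1−p) = 6p − 2.
Setting these equal: −8p + 4 = 6p − 2 ⇒ −14p = -6 ⇒ p = 3/7, and the value is (-8)·(3/7) + 4 = 4/7.
For Column: with q = P(E), equating A's and B's payoffs gives −8q + 4 = 6q − 2 ⇒ q = 3/7.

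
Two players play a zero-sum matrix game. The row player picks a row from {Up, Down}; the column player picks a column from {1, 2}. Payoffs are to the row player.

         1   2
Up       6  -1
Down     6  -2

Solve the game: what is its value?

-1

Row minima: Up → -1, Down → -2; maximin = -1.
Column maxima: 1 → 6, 2 → -1; minimax = -1.
Since maximin = minimax = -1, there is a saddle point and the value is -1.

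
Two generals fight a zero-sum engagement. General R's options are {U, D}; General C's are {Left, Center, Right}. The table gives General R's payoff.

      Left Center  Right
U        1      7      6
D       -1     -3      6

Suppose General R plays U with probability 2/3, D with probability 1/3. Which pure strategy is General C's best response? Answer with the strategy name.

If General C plays Left, General R's expected payoff is (2/3)·1 + (1/3)·(-1) = 1/3.
If General C plays Center, General R's expected payoff is (2/3)·7 + (1/3)·(-3) = 11/3.
If General C plays Right, General R's expected payoff is (2/3)·6 + (1/3)·6 = 6.
General C minimizes General R's payoff; the smallest is 1/3, so the best response is Left.

Left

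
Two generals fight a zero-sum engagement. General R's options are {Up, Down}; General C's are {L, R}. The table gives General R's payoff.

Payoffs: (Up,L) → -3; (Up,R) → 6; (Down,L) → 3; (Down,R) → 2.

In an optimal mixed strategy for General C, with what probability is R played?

Row minima: Up → -3, Down → 2; maximin = 2.
Column maxima: L → 3, R → 6; minimax = 3.
2 ≠ 3, so there is no saddle point; optimal play is mixed.
Let General R play Up with probability p. Expected payoff against L: (-3)p + 3(1−p) = −6p + 3; against R: 6p + 2(1−p) = 4p + 2.
Setting these equal: −6p + 3 = 4p + 2 ⇒ −10p = -1 ⇒ p = 1/10, and the value is (-6)·(1/10) + 3 = 12/5.
For General C: with q = P(L), equating Up's and Down's payoffs gives −9q + 6 = q + 2 ⇒ q = 2/5.

3/5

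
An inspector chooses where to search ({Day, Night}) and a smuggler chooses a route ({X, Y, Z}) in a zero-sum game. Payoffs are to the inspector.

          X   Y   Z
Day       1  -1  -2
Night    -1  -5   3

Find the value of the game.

-13/9

Row minima: Day → -2, Night → -5; maximin = -2.
Column maxima: X → 1, Y → -1, Z → 3; minimax = -1.
-2 ≠ -1, so there is no saddle point; optimal play is mixed.
X is strictly dominated by Y (it gives the inspector strictly more in every row), so the smuggler never plays it.
On the remaining 2×2 (Day, Night vs Y, Z):
Let the inspector play Day with probability p. Expected payoff against Y: (-1)p + (-5)(1−p) = 4p − 5; against Z: (-2)p + 3(1−p) = −5p + 3.
Setting these equal: 4p − 5 = −5p + 3 ⇒ 9p = 8 ⇒ p = 8/9, and the value is (4)·(8/9) − 5 = -13/9.
For the smuggler: with q = P(Y), equating Day's and Night's payoffs gives q − 2 = −8q + 3 ⇒ q = 5/9.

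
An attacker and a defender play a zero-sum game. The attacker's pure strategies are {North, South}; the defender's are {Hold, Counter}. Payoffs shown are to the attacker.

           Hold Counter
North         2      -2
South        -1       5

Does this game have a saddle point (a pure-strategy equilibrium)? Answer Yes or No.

Row minima: North → -2, South → -1; maximin = -1.
Column maxima: Hold → 2, Counter → 5; minimax = 2.
-1 ≠ 2, so no pure-strategy equilibrium exists.

No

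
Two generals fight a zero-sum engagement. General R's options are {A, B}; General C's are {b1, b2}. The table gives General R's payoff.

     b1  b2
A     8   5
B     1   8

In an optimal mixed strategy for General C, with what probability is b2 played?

7/10

Row minima: A → 5, B → 1; maximin = 5.
Column maxima: b1 → 8, b2 → 8; minimax = 8.
5 ≠ 8, so there is no saddle point; optimal play is mixed.
Let General R play A with probability p. Expected payoff against b1: 8p + 1(1−p) = 7p + 1; against b2: 5p + 8(1−p) = −3p + 8.
Setting these equal: 7p + 1 = −3p + 8 ⇒ 10p = 7 ⇒ p = 7/10, and the value is (7)·(7/10) + 1 = 59/10.
For General C: with q = P(b1), equating A's and B's payoffs gives 3q + 5 = −7q + 8 ⇒ q = 3/10.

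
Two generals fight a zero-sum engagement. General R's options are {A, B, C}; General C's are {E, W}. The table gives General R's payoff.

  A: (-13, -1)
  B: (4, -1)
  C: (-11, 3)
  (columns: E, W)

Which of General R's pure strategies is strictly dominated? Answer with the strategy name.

A

C gives a strictly higher payoff than A against every column: -11 > -13, 3 > -1.
So A is strictly dominated and General R never plays it.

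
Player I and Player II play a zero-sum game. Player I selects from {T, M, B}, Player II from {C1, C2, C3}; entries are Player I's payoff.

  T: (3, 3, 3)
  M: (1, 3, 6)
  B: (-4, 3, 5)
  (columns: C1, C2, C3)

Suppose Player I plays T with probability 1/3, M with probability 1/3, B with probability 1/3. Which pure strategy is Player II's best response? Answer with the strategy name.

If Player II plays C1, Player I's expected payoff is (1/3)·3 + (1/3)·1 + (1/3)·(-4) = 0.
If Player II plays C2, Player I's expected payoff is (1/3)·3 + (1/3)·3 + (1/3)·3 = 3.
If Player II plays C3, Player I's expected payoff is (1/3)·3 + (1/3)·6 + (1/3)·5 = 14/3.
Player II minimizes Player I's payoff; the smallest is 0, so the best response is C1.

C1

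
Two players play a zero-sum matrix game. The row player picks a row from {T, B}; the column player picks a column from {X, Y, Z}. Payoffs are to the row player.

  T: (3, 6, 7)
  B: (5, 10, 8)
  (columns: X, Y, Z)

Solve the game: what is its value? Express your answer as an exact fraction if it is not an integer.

Row minima: T → 3, B → 5; maximin = 5.
Column maxima: X → 5, Y → 10, Z → 8; minimax = 5.
Since maximin = minimax = 5, there is a saddle point and the value is 5.

5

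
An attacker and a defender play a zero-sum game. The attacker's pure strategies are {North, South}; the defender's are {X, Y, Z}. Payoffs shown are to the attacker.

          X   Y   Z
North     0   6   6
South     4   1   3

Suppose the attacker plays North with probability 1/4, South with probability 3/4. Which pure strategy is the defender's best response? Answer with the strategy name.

Y

If the defender plays X, the attacker's expected payoff is (1/4)·0 + (3/4)·4 = 3.
If the defender plays Y, the attacker's expected payoff is (1/4)·6 + (3/4)·1 = 9/4.
If the defender plays Z, the attacker's expected payoff is (1/4)·6 + (3/4)·3 = 15/4.
The defender minimizes the attacker's payoff; the smallest is 9/4, so the best response is Y.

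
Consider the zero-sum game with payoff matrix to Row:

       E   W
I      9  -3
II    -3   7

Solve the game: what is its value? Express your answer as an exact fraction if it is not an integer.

Row minima: I → -3, II → -3; maximin = -3.
Column maxima: E → 9, W → 7; minimax = 7.
-3 ≠ 7, so there is no saddle point; optimal play is mixed.
Let Row play I with probability p. Expected payoff against E: 9p + (-3)(1−p) = 12p − 3; against W: (-3)p + 7(1−p) = −10p + 7.
Setting these equal: 12p − 3 = −10p + 7 ⇒ 22p = 10 ⇒ p = 5/11, and the value is (12)·(5/11) − 3 = 27/11.
For Column: with q = P(E), equating I's and II's payoffs gives 12q − 3 = −10q + 7 ⇒ q = 5/11.

27/11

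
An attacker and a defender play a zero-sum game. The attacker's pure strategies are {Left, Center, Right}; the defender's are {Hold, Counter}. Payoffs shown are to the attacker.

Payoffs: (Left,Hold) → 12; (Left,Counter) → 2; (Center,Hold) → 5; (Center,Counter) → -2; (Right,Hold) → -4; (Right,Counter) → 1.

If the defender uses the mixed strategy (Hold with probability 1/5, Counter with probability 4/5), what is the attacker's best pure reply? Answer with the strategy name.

Left

Expected payoff of Left: (1/5)·12 + (4/5)·2 = 4.
Expected payoff of Center: (1/5)·5 + (4/5)·(-2) = -3/5.
Expected payoff of Right: (1/5)·(-4) + (4/5)·1 = 0.
The largest is 4, so the attacker's best response is Left.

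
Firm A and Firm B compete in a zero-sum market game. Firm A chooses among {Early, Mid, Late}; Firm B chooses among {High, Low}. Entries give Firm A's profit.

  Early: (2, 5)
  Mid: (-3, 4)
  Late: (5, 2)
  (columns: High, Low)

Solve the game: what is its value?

Row minima: Early → 2, Mid → -3, Late → 2; maximin = 2.
Column maxima: High → 5, Low → 5; minimax = 5.
2 ≠ 5, so there is no saddle point; optimal play is mixed.
Mid is strictly dominated by Early, so Firm A never plays it.
On the remaining 2×2 (Early, Late vs High, Low):
Let Firm A play Early with probability p. Expected payoff against High: 2p + 5(1−p) = −3p + 5; against Low: 5p + 2(1−p) = 3p + 2.
Setting these equal: −3p + 5 = 3p + 2 ⇒ −6p = -3 ⇒ p = 1/2, and the value is (-3)·(1/2) + 5 = 7/2.
For Firm B: with q = P(High), equating Early's and Late's payoffs gives −3q + 5 = 3q + 2 ⇒ q = 1/2.

7/2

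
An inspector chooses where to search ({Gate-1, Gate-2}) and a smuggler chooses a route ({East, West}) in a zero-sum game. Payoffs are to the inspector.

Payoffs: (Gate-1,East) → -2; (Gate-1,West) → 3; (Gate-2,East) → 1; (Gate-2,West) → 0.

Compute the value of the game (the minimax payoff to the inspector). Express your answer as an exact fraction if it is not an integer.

Row minima: Gate-1 → -2, Gate-2 → 0; maximin = 0.
Column maxima: East → 1, West → 3; minimax = 1.
0 ≠ 1, so there is no saddle point; optimal play is mixed.
Let the inspector play Gate-1 with probability p. Expected payoff against East: (-2)p + 1(1−p) = −3p + 1; against West: 3p + 0(1−p) = 3p.
Setting these equal: −3p + 1 = 3p ⇒ −6p = -1 ⇒ p = 1/6, and the value is (-3)·(1/6) + 1 = 1/2.
For the smuggler: with q = P(East), equating Gate-1's and Gate-2's payoffs gives −5q + 3 = q ⇒ q = 1/2.

1/2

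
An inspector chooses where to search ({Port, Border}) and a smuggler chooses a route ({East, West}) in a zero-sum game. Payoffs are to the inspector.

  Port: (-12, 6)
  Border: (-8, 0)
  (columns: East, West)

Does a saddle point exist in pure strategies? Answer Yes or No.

Yes

Row minima: Port → -12, Border → -8; maximin = -8.
Column maxima: East → -8, West → 6; minimax = -8.
maximin = minimax = -8, so a saddle point exists.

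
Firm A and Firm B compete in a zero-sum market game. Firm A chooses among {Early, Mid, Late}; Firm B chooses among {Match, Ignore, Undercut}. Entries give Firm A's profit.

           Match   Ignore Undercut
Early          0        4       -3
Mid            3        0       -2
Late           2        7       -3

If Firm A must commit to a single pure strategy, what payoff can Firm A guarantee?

-2

Row minima: Early → -3, Mid → -2, Late → -3.
The best of these is -2.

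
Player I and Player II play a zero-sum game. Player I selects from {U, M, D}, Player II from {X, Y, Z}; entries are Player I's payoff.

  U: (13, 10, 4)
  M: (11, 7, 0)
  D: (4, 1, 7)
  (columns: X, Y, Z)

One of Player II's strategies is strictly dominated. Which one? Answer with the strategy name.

Y holds Player I's payoff strictly below X in every row: 10 < 13, 7 < 11, 1 < 4.
So X is strictly dominated for Player II.

X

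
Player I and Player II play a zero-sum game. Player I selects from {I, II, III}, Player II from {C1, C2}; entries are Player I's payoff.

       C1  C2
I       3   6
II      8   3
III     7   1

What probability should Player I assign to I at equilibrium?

Row minima: I → 3, II → 3, III → 1; maximin = 3.
Column maxima: C1 → 8, C2 → 6; minimax = 6.
3 ≠ 6, so there is no saddle point; optimal play is mixed.
III is strictly dominated by II, so Player I never plays it.
On the remaining 2×2 (I, II vs C1, C2):
Let Player I play I with probability p. Expected payoff against C1: 3p + 8(1−p) = −5p + 8; against C2: 6p + 3(1−p) = 3p + 3.
Setting these equal: −5p + 8 = 3p + 3 ⇒ −8p = -5 ⇒ p = 5/8, and the value is (-5)·(5/8) + 8 = 39/8.
For Player II: with q = P(C1), equating I's and II's payoffs gives −3q + 6 = 5q + 3 ⇒ q = 3/8.

5/8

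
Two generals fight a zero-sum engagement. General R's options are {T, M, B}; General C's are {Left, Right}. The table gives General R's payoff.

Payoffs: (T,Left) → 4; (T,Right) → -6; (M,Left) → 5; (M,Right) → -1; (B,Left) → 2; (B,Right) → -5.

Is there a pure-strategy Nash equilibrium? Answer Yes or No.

Yes

Row minima: T → -6, M → -1, B → -5; maximin = -1.
Column maxima: Left → 5, Right → -1; minimax = -1.
maximin = minimax = -1, so a saddle point exists.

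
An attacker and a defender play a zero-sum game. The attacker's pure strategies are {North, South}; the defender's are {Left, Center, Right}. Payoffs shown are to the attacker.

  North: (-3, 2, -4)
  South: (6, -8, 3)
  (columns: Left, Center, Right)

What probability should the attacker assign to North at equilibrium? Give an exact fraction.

Row minima: North → -4, South → -8; maximin = -4.
Column maxima: Left → 6, Center → 2, Right → 3; minimax = 2.
-4 ≠ 2, so there is no saddle point; optimal play is mixed.
Left is strictly dominated by Right (it gives the attacker strictly more in every row), so the defender never plays it.
On the remaining 2×2 (North, South vs Center, Right):
Let the attacker play North with probability p. Expected payoff against Center: 2p + (-8)(1−p) = 10p − 8; against Right: (-4)p + 3(1−p) = −7p + 3.
Setting these equal: 10p − 8 = −7p + 3 ⇒ 17p = 11 ⇒ p = 11/17, and the value is (10)·(11/17) − 8 = -26/17.
For the defender: with q = P(Center), equating North's and South's payoffs gives 6q − 4 = −11q + 3 ⇒ q = 7/17.

11/17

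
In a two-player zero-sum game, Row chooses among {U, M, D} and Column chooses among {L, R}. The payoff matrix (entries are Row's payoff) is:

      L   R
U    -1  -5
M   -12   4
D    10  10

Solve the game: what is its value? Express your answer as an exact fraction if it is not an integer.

Row minima: U → -5, M → -12, D → 10; maximin = 10.
Column maxima: L → 10, R → 10; minimax = 10.
Since maximin = minimax = 10, there is a saddle point and the value is 10.

10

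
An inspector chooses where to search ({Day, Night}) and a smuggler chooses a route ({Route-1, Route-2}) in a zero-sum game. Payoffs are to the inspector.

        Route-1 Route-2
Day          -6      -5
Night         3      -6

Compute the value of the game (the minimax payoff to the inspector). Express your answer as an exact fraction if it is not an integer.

Row minima: Day → -6, Night → -6; maximin = -6.
Column maxima: Route-1 → 3, Route-2 → -5; minimax = -5.
-6 ≠ -5, so there is no saddle point; optimal play is mixed.
Let the inspector play Day with probability p. Expected payoff against Route-1: (-6)p + 3(1−p) = −9p + 3; against Route-2: (-5)p + (-6)(1−p) = p − 6.
Setting these equal: −9p + 3 = p − 6 ⇒ −10p = -9 ⇒ p = 9/10, and the value is (-9)·(9/10) + 3 = -51/10.
For the smuggler: with q = P(Route-1), equating Day's and Night's payoffs gives −q − 5 = 9q − 6 ⇒ q = 1/10.

-51/10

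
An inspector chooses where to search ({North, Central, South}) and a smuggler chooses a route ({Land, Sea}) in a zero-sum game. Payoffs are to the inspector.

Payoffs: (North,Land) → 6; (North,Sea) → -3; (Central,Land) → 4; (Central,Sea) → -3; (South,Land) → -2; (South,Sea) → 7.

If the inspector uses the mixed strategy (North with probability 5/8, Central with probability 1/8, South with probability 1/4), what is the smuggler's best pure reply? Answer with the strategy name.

Sea

If the smuggler plays Land, the inspector's expected payoff is (5/8)·6 + (1/8)·4 + (1/4)·(-2) = 15/4.
If the smuggler plays Sea, the inspector's expected payoff is (5/8)·(-3) + (1/8)·(-3) + (1/4)·7 = -1/2.
The smuggler minimizes the inspector's payoff; the smallest is -1/2, so the best response is Sea.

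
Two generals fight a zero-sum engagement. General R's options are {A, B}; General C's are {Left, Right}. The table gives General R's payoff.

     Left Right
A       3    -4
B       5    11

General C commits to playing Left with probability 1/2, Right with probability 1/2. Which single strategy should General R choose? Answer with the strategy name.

B

Expected payoff of A: (1/2)·3 + (1/2)·(-4) = -1/2.
Expected payoff of B: (1/2)·5 + (1/2)·11 = 8.
The largest is 8, so General R's best response is B.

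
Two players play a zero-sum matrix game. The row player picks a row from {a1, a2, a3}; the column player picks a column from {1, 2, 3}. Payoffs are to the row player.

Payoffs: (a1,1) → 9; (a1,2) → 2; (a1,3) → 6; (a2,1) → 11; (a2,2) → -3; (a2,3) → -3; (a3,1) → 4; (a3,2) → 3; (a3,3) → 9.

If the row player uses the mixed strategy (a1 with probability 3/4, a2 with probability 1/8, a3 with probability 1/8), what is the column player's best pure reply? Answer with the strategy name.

2

If the column player plays 1, the row player's expected payoff is (3/4)·9 + (1/8)·11 + (1/8)·4 = 69/8.
If the column player plays 2, the row player's expected payoff is (3/4)·2 + (1/8)·(-3) + (1/8)·3 = 3/2.
If the column player plays 3, the row player's expected payoff is (3/4)·6 + (1/8)·(-3) + (1/8)·9 = 21/4.
The column player minimizes the row player's payoff; the smallest is 3/2, so the best response is 2.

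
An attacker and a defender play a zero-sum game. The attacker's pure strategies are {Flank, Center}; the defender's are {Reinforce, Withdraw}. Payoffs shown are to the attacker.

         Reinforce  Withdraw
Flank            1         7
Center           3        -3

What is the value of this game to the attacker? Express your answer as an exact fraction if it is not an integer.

2

Row minima: Flank → 1, Center → -3; maximin = 1.
Column maxima: Reinforce → 3, Withdraw → 7; minimax = 3.
1 ≠ 3, so there is no saddle point; optimal play is mixed.
Let the attacker play Flank with probability p. Expected payoff against Reinforce: 1p + 3(1−p) = −2p + 3; against Withdraw: 7p + (-3)(1−p) = 10p − 3.
Setting these equal: −2p + 3 = 10p − 3 ⇒ −12p = -6 ⇒ p = 1/2, and the value is (-2)·(1/2) + 3 = 2.
For the defender: with q = P(Reinforce), equating Flank's and Center's payoffs gives −6q + 7 = 6q − 3 ⇒ q = 5/6.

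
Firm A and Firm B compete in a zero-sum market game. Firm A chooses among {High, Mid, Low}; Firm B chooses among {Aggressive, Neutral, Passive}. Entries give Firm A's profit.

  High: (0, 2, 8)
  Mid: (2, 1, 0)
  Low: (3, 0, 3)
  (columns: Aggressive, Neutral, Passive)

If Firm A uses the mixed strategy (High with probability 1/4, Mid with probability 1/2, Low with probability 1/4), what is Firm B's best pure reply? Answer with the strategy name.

Neutral

If Firm B plays Aggressive, Firm A's expected payoff is (1/4)·0 + (1/2)·2 + (1/4)·3 = 7/4.
If Firm B plays Neutral, Firm A's expected payoff is (1/4)·2 + (1/2)·1 + (1/4)·0 = 1.
If Firm B plays Passive, Firm A's expected payoff is (1/4)·8 + (1/2)·0 + (1/4)·3 = 11/4.
Firm B minimizes Firm A's payoff; the smallest is 1, so the best response is Neutral.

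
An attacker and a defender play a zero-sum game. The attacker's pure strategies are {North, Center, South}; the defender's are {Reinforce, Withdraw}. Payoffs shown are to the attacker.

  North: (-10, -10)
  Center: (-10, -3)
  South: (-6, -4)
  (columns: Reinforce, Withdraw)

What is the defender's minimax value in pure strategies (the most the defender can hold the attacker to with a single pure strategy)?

Column maxima: Reinforce → -6, Withdraw → -3.
The smallest of these is -6.

-6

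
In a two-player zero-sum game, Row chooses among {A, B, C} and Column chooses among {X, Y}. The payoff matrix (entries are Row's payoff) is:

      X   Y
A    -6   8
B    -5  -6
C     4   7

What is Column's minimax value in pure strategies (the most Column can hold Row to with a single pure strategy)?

4

Column maxima: X → 4, Y → 8.
The smallest of these is 4.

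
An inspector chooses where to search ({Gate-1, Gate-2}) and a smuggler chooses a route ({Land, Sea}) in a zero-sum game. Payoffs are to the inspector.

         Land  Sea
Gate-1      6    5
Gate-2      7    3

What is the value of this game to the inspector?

Row minima: Gate-1 → 5, Gate-2 → 3; maximin = 5.
Column maxima: Land → 7, Sea → 5; minimax = 5.
Since maximin = minimax = 5, there is a saddle point and the value is 5.

5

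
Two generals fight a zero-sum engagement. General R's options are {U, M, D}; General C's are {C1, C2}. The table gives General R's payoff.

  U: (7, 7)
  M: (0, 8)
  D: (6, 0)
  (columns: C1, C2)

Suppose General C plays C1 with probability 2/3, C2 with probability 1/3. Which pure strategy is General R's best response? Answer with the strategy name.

U

Expected payoff of U: (2/3)·7 + (1/3)·7 = 7.
Expected payoff of M: (2/3)·0 + (1/3)·8 = 8/3.
Expected payoff of D: (2/3)·6 + (1/3)·0 = 4.
The largest is 7, so General R's best response is U.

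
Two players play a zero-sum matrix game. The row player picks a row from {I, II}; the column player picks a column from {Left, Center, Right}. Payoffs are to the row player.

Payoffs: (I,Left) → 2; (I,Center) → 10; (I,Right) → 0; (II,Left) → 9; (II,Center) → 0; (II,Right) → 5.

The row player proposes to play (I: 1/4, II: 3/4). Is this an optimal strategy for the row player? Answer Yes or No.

No

Against Left this mix gives (1/4)·2 + (3/4)·9 = 29/4.
Against Center this mix gives (1/4)·10 + (3/4)·0 = 5/2.
Against Right this mix gives (1/4)·0 + (3/4)·5 = 15/4.
The column player will play Center, holding the row player to 5/2. Shifting weight toward the row that does better against Center would raise this floor (the equalizing mix achieves 10/3 against both Center and Right), so the proposed strategy is not optimal.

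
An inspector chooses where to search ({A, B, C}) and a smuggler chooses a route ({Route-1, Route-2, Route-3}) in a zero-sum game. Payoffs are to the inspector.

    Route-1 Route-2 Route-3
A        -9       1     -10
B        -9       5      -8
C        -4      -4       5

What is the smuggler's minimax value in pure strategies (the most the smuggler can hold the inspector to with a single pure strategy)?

Column maxima: Route-1 → -4, Route-2 → 5, Route-3 → 5.
The smallest of these is -4.

-4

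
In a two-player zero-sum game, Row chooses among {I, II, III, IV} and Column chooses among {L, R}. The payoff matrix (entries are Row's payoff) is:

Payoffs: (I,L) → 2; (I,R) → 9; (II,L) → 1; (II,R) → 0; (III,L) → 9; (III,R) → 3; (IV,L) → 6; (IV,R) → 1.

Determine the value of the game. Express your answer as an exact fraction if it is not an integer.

Row minima: I → 2, II → 0, III → 3, IV → 1; maximin = 3.
Column maxima: L → 9, R → 9; minimax = 9.
3 ≠ 9, so there is no saddle point; optimal play is mixed.
II is strictly dominated by I, so Row never plays it.
IV is strictly dominated by III, so Row never plays it.
On the remaining 2×2 (I, III vs L, R):
Let Row play I with probability p. Expected payoff against L: 2p + 9(1−p) = −7p + 9; against R: 9p + 3(1−p) = 6p + 3.
Setting these equal: −7p + 9 = 6p + 3 ⇒ −13p = -6 ⇒ p = 6/13, and the value is (-7)·(6/13) + 9 = 75/13.
For Column: with q = P(L), equating I's and III's payoffs gives −7q + 9 = 6q + 3 ⇒ q = 6/13.

75/13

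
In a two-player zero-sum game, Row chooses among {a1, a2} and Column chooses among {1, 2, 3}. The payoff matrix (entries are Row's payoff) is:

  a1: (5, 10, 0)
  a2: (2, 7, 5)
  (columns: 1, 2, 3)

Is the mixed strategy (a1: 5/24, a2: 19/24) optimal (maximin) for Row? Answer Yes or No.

No

Against 1 this mix gives (5/24)·5 + (19/24)·2 = 21/8.
Against 2 this mix gives (5/24)·10 + (19/24)·7 = 61/8.
Against 3 this mix gives (5/24)·0 + (19/24)·5 = 95/24.
Column will play 1, holding Row to 21/8. Shifting weight toward the row that does better against 1 would raise this floor (the equalizing mix achieves 25/8 against both 1 and 3), so the proposed strategy is not optimal.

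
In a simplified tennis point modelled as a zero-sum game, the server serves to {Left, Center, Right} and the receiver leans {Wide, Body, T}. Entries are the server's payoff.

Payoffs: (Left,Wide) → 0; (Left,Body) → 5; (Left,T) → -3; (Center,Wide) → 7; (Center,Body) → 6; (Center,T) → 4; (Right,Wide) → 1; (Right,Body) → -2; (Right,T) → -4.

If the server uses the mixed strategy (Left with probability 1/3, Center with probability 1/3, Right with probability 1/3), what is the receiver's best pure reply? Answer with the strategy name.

T

If the receiver plays Wide, the server's expected payoff is (1/3)·0 + (1/3)·7 + (1/3)·1 = 8/3.
If the receiver plays Body, the server's expected payoff is (1/3)·5 + (1/3)·6 + (1/3)·(-2) = 3.
If the receiver plays T, the server's expected payoff is (1/3)·(-3) + (1/3)·4 + (1/3)·(-4) = -1.
The receiver minimizes the server's payoff; the smallest is -1, so the best response is T.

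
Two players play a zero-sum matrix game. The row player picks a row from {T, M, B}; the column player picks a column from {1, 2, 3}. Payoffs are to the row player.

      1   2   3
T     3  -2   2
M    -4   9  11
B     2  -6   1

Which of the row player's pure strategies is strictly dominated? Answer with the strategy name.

T gives a strictly higher payoff than B against every column: 3 > 2, -2 > -6, 2 > 1.
So B is strictly dominated and the row player never plays it.

B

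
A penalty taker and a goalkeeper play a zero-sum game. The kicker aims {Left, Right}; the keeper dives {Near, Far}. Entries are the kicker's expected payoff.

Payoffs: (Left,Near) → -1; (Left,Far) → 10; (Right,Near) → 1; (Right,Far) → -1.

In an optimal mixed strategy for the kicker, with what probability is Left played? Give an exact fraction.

2/13

Row minima: Left → -1, Right → -1; maximin = -1.
Column maxima: Near → 1, Far → 10; minimax = 1.
-1 ≠ 1, so there is no saddle point; optimal play is mixed.
Let the kicker play Left with probability p. Expected payoff against Near: (-1)p + 1(1−p) = −2p + 1; against Far: 10p + (-1)(1−p) = 11p − 1.
Setting these equal: −2p + 1 = 11p − 1 ⇒ −13p = -2 ⇒ p = 2/13, and the value is (-2)·(2/13) + 1 = 9/13.
For the keeper: with q = P(Near), equating Left's and Right's payoffs gives −11q + 10 = 2q − 1 ⇒ q = 11/13.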